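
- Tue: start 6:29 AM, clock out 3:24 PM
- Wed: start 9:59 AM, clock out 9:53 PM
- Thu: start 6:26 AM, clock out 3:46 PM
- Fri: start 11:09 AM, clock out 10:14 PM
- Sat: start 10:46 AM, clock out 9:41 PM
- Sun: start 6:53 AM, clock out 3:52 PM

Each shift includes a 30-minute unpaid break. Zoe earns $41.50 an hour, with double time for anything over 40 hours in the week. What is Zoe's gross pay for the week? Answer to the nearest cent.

Tue: 6:29 AM–3:24 PM = 8 h 55 min; less 30 min break → 8 h 25 min
Wed: 9:59 AM–9:53 PM = 11 h 54 min; less 30 min break → 11 h 24 min
Thu: 6:26 AM–3:46 PM = 9 h 20 min; less 30 min break → 8 h 50 min
Fri: 11:09 AM–10:14 PM = 11 h 5 min; less 30 min break → 10 h 35 min
Sat: 10:46 AM–9:41 PM = 10 h 55 min; less 30 min break → 10 h 25 min
Sun: 6:53 AM–3:52 PM = 8 h 59 min; less 30 min break → 8 h 29 min
Total worked: 58 h 8 min = 3488 min.
Regular 40 h 0 min = 2400 min at $41.50/h; overtime 18 h 8 min = 1088 min at $83.00/h.
Pay = (2400 × $41.50 + 1088 × $83.00) ÷ 60 = $3165.07.

$3165.07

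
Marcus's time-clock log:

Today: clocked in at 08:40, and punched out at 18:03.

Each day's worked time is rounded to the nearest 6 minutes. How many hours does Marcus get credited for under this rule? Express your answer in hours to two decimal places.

9.40 hours

Today: 08:40–18:03 = 9 h 23 min → rounds to 9 h 24 min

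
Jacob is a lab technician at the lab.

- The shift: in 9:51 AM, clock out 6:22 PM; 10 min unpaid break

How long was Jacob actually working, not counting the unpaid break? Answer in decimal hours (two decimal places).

8.35 hours

The shift: 9:51 AM–6:22 PM = 8 h 31 min; less 10 min break → 8 h 21 min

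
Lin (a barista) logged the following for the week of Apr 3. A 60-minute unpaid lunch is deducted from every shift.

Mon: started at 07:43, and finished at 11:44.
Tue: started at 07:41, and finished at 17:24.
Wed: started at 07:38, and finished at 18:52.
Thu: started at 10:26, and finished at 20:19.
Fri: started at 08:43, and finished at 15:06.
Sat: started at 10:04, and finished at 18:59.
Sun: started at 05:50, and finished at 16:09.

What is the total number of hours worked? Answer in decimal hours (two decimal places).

Mon: 07:43–11:44 = 4 h 1 min; less 60 min break → 3 h 1 min
Tue: 07:41–17:24 = 9 h 43 min; less 60 min break → 8 h 43 min
Wed: 07:38–18:52 = 11 h 14 min; less 60 min break → 10 h 14 min
Thu: 10:26–20:19 = 9 h 53 min; less 60 min break → 8 h 53 min
Fri: 08:43–15:06 = 6 h 23 min; less 60 min break → 5 h 23 min
Sat: 10:04–18:59 = 8 h 55 min; less 60 min break → 7 h 55 min
Sun: 05:50–16:09 = 10 h 19 min; less 60 min break → 9 h 19 min
Total: 3 h 1 min + 8 h 43 min + 10 h 14 min + 8 h 53 min + 5 h 23 min + 7 h 55 min + 9 h 19 min = 53 h 28 min.

53.47 hours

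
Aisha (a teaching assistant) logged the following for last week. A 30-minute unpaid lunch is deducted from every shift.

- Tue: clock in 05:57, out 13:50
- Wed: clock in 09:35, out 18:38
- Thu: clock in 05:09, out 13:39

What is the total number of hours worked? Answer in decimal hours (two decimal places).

23.93 hours

Tue: 05:57–13:50 = 7 h 53 min; less 30 min break → 7 h 23 min
Wed: 09:35–18:38 = 9 h 3 min; less 30 min break → 8 h 33 min
Thu: 05:09–13:39 = 8 h 30 min; less 30 min break → 8 h 0 min
Total: 7 h 23 min + 8 h 33 min + 8 h 0 min = 23 h 56 min.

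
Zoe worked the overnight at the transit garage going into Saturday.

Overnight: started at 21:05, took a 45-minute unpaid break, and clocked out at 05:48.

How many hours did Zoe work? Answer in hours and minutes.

7 h 58 min

Overnight: 21:05 → midnight = 2 h 55 min; midnight → 05:48 = 5 h 48 min; span 8 h 43 min; less 45 min break → 7 h 58 min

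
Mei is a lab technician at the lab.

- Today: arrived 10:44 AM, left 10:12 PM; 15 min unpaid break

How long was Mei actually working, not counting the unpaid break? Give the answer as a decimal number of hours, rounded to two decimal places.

11.22 hours

Today: 10:44 AM–10:12 PM = 11 h 28 min; less 15 min break → 11 h 13 min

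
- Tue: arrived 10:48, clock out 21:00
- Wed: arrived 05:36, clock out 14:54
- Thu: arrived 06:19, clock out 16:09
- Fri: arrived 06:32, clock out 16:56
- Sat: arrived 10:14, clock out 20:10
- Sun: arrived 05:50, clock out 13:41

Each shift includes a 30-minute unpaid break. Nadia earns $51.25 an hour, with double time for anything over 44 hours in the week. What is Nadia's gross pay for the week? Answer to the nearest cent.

$3332.96

Tue: 10:48–21:00 = 10 h 12 min; less 30 min break → 9 h 42 min
Wed: 05:36–14:54 = 9 h 18 min; less 30 min break → 8 h 48 min
Thu: 06:19–16:09 = 9 h 50 min; less 30 min break → 9 h 20 min
Fri: 06:32–16:56 = 10 h 24 min; less 30 min break → 9 h 54 min
Sat: 10:14–20:10 = 9 h 56 min; less 30 min break → 9 h 26 min
Sun: 05:50–13:41 = 7 h 51 min; less 30 min break → 7 h 21 min
Total worked: 54 h 31 min = 3271 min.
Regular 44 h 0 min = 2640 min at $51.25/h; overtime 10 h 31 min = 631 min at $102.50/h.
Pay = (2640 × $51.25 + 631 × $102.50) ÷ 60 = $3332.96.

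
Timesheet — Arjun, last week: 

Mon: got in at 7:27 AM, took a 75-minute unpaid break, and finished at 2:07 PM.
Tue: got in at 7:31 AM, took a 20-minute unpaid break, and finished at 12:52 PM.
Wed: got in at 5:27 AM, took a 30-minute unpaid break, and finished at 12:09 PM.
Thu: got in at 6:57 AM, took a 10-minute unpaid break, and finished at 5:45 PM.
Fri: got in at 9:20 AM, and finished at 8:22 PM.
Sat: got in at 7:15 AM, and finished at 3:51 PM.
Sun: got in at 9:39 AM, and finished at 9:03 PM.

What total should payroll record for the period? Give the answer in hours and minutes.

58 h 18 min

Mon: 7:27 AM–2:07 PM = 6 h 40 min; less 75 min break → 5 h 25 min
Tue: 7:31 AM–12:52 PM = 5 h 21 min; less 20 min break → 5 h 1 min
Wed: 5:27 AM–12:09 PM = 6 h 42 min; less 30 min break → 6 h 12 min
Thu: 6:57 AM–5:45 PM = 10 h 48 min; less 10 min break → 10 h 38 min
Fri: 9:20 AM–8:22 PM = 11 h 2 min
Sat: 7:15 AM–3:51 PM = 8 h 36 min
Sun: 9:39 AM–9:03 PM = 11 h 24 min
Total: 5 h 25 min + 5 h 1 min + 6 h 12 min + 10 h 38 min + 11 h 2 min + 8 h 36 min + 11 h 24 min = 58 h 18 min.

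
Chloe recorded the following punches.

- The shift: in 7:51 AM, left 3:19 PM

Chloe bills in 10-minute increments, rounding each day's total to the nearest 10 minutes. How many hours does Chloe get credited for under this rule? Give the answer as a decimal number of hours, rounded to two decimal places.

The shift: 7:51 AM–3:19 PM = 7 h 28 min → rounds to 7 h 30 min

7.50 hours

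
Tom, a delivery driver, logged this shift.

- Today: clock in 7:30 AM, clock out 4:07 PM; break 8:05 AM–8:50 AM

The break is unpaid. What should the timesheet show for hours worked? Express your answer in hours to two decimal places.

Today: 7:30 AM–4:07 PM = 8 h 37 min; less 45 min break → 7 h 52 min

7.87 hours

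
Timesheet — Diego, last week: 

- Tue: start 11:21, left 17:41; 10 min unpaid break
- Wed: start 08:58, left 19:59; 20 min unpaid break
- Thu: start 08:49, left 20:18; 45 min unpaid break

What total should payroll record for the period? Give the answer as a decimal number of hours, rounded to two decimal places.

27.58 hours

Tue: 11:21–17:41 = 6 h 20 min; less 10 min break → 6 h 10 min
Wed: 08:58–19:59 = 11 h 1 min; less 20 min break → 10 h 41 min
Thu: 08:49–20:18 = 11 h 29 min; less 45 min break → 10 h 44 min
Total: 6 h 10 min + 10 h 41 min + 10 h 44 min = 27 h 35 min.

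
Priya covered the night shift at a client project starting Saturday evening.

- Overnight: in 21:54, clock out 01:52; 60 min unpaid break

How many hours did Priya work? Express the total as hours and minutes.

2 h 58 min

Overnight: 21:54 → midnight = 2 h 6 min; midnight → 01:52 = 1 h 52 min; span 3 h 58 min; less 60 min break → 2 h 58 min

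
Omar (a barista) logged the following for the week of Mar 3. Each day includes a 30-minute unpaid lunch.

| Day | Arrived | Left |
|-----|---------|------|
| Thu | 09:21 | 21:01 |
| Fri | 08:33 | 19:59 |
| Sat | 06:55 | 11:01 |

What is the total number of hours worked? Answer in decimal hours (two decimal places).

Thu: 09:21–21:01 = 11 h 40 min; less 30 min break → 11 h 10 min
Fri: 08:33–19:59 = 11 h 26 min; less 30 min break → 10 h 56 min
Sat: 06:55–11:01 = 4 h 6 min; less 30 min break → 3 h 36 min
Total: 11 h 10 min + 10 h 56 min + 3 h 36 min = 25 h 42 min.

25.70 hours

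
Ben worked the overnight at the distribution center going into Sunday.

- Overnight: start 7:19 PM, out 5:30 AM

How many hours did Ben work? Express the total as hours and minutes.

Overnight: 7:19 PM → midnight = 4 h 41 min; midnight → 5:30 AM = 5 h 30 min; span 10 h 11 min

10 h 11 min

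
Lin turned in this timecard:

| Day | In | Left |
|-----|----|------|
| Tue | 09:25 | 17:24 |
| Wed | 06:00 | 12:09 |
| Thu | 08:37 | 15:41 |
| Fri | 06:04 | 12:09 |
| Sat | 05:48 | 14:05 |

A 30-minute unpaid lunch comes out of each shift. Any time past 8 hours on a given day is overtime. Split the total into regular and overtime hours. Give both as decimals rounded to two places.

Tue: 09:25–17:24 = 7 h 59 min; less 30 min break → 7 h 29 min
Wed: 06:00–12:09 = 6 h 9 min; less 30 min break → 5 h 39 min
Thu: 08:37–15:41 = 7 h 4 min; less 30 min break → 6 h 34 min
Fri: 06:04–12:09 = 6 h 5 min; less 30 min break → 5 h 35 min
Sat: 05:48–14:05 = 8 h 17 min; less 30 min break → 7 h 47 min
Tue reg 7 h 29 min / OT 0 h 0 min; Wed reg 5 h 39 min / OT 0 h 0 min; Thu reg 6 h 34 min / OT 0 h 0 min; Fri reg 5 h 35 min / OT 0 h 0 min; Sat reg 7 h 47 min / OT 0 h 0 min.
Totals: regular 33 h 4 min, overtime 0 h 0 min.

Regular 33.07 hours, overtime 0.00 hours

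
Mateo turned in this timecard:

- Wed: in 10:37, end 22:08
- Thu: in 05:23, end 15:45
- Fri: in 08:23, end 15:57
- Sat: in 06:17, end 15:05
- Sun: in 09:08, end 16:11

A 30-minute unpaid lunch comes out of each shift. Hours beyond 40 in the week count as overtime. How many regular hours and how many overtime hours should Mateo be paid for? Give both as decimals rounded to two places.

Regular 40.00 hours, overtime 2.80 hours

Wed: 10:37–22:08 = 11 h 31 min; less 30 min break → 11 h 1 min
Thu: 05:23–15:45 = 10 h 22 min; less 30 min break → 9 h 52 min
Fri: 08:23–15:57 = 7 h 34 min; less 30 min break → 7 h 4 min
Sat: 06:17–15:05 = 8 h 48 min; less 30 min break → 8 h 18 min
Sun: 09:08–16:11 = 7 h 3 min; less 30 min break → 6 h 33 min
Total worked: 42 h 48 min = 42.80 h.
Threshold 40 h → overtime 2 h 48 min, regular 40 h 0 min.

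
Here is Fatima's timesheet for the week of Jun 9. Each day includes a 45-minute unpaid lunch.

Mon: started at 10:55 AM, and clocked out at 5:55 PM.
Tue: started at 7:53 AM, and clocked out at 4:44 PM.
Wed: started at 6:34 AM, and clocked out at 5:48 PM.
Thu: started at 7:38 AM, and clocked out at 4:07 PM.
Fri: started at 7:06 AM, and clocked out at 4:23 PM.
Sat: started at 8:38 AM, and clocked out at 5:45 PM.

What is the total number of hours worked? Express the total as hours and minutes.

49 h 28 min

Mon: 10:55 AM–5:55 PM = 7 h 0 min; less 45 min break → 6 h 15 min
Tue: 7:53 AM–4:44 PM = 8 h 51 min; less 45 min break → 8 h 6 min
Wed: 6:34 AM–5:48 PM = 11 h 14 min; less 45 min break → 10 h 29 min
Thu: 7:38 AM–4:07 PM = 8 h 29 min; less 45 min break → 7 h 44 min
Fri: 7:06 AM–4:23 PM = 9 h 17 min; less 45 min break → 8 h 32 min
Sat: 8:38 AM–5:45 PM = 9 h 7 min; less 45 min break → 8 h 22 min
Total: 6 h 15 min + 8 h 6 min + 10 h 29 min + 7 h 44 min + 8 h 32 min + 8 h 22 min = 49 h 28 min.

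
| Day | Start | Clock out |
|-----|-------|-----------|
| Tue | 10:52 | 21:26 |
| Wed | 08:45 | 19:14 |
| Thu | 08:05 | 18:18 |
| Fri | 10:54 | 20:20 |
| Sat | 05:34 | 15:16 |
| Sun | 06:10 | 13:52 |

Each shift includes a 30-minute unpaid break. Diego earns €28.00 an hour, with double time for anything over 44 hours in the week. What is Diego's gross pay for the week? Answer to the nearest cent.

Tue: 10:52–21:26 = 10 h 34 min; less 30 min break → 10 h 4 min
Wed: 08:45–19:14 = 10 h 29 min; less 30 min break → 9 h 59 min
Thu: 08:05–18:18 = 10 h 13 min; less 30 min break → 9 h 43 min
Fri: 10:54–20:20 = 9 h 26 min; less 30 min break → 8 h 56 min
Sat: 05:34–15:16 = 9 h 42 min; less 30 min break → 9 h 12 min
Sun: 06:10–13:52 = 7 h 42 min; less 30 min break → 7 h 12 min
Total worked: 55 h 6 min = 3306 min.
Regular 44 h 0 min = 2640 min at €28.00/h; overtime 11 h 6 min = 666 min at €56.00/h.
Pay = (2640 × €28.00 + 666 × €56.00) ÷ 60 = €1853.60.

€1853.60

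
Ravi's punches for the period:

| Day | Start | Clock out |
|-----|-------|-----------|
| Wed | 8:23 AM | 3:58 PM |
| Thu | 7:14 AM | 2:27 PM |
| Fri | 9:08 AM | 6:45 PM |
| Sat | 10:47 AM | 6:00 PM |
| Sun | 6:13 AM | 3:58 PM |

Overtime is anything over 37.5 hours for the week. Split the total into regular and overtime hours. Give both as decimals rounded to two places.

Regular 37.50 hours, overtime 3.88 hours

Wed: 8:23 AM–3:58 PM = 7 h 35 min
Thu: 7:14 AM–2:27 PM = 7 h 13 min
Fri: 9:08 AM–6:45 PM = 9 h 37 min
Sat: 10:47 AM–6:00 PM = 7 h 13 min
Sun: 6:13 AM–3:58 PM = 9 h 45 min
Total worked: 41 h 23 min = 41.38 h.
Threshold 37.5 h → overtime 3 h 53 min, regular 37 h 30 min.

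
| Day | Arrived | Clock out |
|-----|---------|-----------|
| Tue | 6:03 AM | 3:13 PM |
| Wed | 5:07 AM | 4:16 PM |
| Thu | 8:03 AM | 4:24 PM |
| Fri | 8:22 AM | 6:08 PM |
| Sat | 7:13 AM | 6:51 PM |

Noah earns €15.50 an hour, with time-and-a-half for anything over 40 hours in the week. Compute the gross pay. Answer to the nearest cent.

Tue: 6:03 AM–3:13 PM = 9 h 10 min
Wed: 5:07 AM–4:16 PM = 11 h 9 min
Thu: 8:03 AM–4:24 PM = 8 h 21 min
Fri: 8:22 AM–6:08 PM = 9 h 46 min
Sat: 7:13 AM–6:51 PM = 11 h 38 min
Total worked: 50 h 4 min = 3004 min.
Regular 40 h 0 min = 2400 min at €15.50/h; overtime 10 h 4 min = 604 min at €23.25/h.
Pay = (2400 × €15.50 + 604 × €23.25) ÷ 60 = €854.05.

€854.05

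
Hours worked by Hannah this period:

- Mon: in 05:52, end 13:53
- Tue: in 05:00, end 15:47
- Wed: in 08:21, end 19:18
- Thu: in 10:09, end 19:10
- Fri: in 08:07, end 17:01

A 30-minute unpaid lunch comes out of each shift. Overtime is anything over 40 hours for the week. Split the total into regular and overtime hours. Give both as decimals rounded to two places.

Mon: 05:52–13:53 = 8 h 1 min; less 30 min break → 7 h 31 min
Tue: 05:00–15:47 = 10 h 47 min; less 30 min break → 10 h 17 min
Wed: 08:21–19:18 = 10 h 57 min; less 30 min break → 10 h 27 min
Thu: 10:09–19:10 = 9 h 1 min; less 30 min break → 8 h 31 min
Fri: 08:07–17:01 = 8 h 54 min; less 30 min break → 8 h 24 min
Total worked: 45 h 10 min = 45.17 h.
Threshold 40 h → overtime 5 h 10 min, regular 40 h 0 min.

Regular 40.00 hours, overtime 5.17 hours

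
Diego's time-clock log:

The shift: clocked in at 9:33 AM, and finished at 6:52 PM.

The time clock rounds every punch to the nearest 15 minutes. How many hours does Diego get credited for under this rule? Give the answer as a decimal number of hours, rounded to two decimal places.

The shift: in 9:33 AM→9:30 AM, out 6:52 PM→6:45 PM; 9 h 15 min

9.25 hours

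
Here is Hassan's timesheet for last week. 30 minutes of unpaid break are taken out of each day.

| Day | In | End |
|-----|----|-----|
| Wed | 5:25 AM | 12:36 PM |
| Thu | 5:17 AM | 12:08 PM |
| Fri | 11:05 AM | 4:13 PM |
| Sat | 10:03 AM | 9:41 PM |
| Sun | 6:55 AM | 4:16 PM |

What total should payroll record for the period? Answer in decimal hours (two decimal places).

37.65 hours

Wed: 5:25 AM–12:36 PM = 7 h 11 min; less 30 min break → 6 h 41 min
Thu: 5:17 AM–12:08 PM = 6 h 51 min; less 30 min break → 6 h 21 min
Fri: 11:05 AM–4:13 PM = 5 h 8 min; less 30 min break → 4 h 38 min
Sat: 10:03 AM–9:41 PM = 11 h 38 min; less 30 min break → 11 h 8 min
Sun: 6:55 AM–4:16 PM = 9 h 21 min; less 30 min break → 8 h 51 min
Total: 6 h 41 min + 6 h 21 min + 4 h 38 min + 11 h 8 min + 8 h 51 min = 37 h 39 min.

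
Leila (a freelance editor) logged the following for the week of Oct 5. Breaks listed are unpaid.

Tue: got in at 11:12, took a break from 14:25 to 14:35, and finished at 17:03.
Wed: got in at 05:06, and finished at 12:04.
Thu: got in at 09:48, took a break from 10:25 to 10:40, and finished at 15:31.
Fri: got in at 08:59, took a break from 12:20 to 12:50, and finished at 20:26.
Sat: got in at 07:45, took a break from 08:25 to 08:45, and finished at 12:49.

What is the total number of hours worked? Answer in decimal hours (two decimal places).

33.80 hours

Tue: 11:12–17:03 = 5 h 51 min; less 10 min break → 5 h 41 min
Wed: 05:06–12:04 = 6 h 58 min
Thu: 09:48–15:31 = 5 h 43 min; less 15 min break → 5 h 28 min
Fri: 08:59–20:26 = 11 h 27 min; less 30 min break → 10 h 57 min
Sat: 07:45–12:49 = 5 h 4 min; less 20 min break → 4 h 44 min
Total: 5 h 41 min + 6 h 58 min + 5 h 28 min + 10 h 57 min + 4 h 44 min = 33 h 48 min.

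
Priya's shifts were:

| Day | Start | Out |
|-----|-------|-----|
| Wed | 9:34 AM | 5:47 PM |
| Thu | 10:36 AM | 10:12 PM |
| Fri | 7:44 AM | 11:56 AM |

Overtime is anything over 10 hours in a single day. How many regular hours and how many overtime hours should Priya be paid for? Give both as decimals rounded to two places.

Wed: 9:34 AM–5:47 PM = 8 h 13 min
Thu: 10:36 AM–10:12 PM = 11 h 36 min
Fri: 7:44 AM–11:56 AM = 4 h 12 min
Wed reg 8 h 13 min / OT 0 h 0 min; Thu reg 10 h 0 min / OT 1 h 36 min; Fri reg 4 h 12 min / OT 0 h 0 min.
Totals: regular 22 h 25 min, overtime 1 h 36 min.

Regular 22.42 hours, overtime 1.60 hours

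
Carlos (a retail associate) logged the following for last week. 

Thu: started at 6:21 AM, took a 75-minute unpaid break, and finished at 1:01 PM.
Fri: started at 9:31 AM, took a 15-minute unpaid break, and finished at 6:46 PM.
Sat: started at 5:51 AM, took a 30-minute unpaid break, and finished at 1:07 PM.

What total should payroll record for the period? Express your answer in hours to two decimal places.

Thu: 6:21 AM–1:01 PM = 6 h 40 min; less 75 min break → 5 h 25 min
Fri: 9:31 AM–6:46 PM = 9 h 15 min; less 15 min break → 9 h 0 min
Sat: 5:51 AM–1:07 PM = 7 h 16 min; less 30 min break → 6 h 46 min
Total: 5 h 25 min + 9 h 0 min + 6 h 46 min = 21 h 11 min.

21.18 hours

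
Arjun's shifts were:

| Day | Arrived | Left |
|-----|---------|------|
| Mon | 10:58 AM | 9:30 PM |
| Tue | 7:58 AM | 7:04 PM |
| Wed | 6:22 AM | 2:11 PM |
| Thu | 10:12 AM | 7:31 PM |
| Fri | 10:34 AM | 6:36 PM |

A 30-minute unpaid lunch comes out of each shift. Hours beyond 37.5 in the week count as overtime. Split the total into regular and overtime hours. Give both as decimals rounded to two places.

Mon: 10:58 AM–9:30 PM = 10 h 32 min; less 30 min break → 10 h 2 min
Tue: 7:58 AM–7:04 PM = 11 h 6 min; less 30 min break → 10 h 36 min
Wed: 6:22 AM–2:11 PM = 7 h 49 min; less 30 min break → 7 h 19 min
Thu: 10:12 AM–7:31 PM = 9 h 19 min; less 30 min break → 8 h 49 min
Fri: 10:34 AM–6:36 PM = 8 h 2 min; less 30 min break → 7 h 32 min
Total worked: 44 h 18 min = 44.30 h.
Threshold 37.5 h → overtime 6 h 48 min, regular 37 h 30 min.

Regular 37.50 hours, overtime 6.80 hours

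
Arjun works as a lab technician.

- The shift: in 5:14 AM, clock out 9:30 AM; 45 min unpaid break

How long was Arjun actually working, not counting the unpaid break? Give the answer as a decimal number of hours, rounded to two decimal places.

3.52 hours

The shift: 5:14 AM–9:30 AM = 4 h 16 min; less 45 min break → 3 h 31 min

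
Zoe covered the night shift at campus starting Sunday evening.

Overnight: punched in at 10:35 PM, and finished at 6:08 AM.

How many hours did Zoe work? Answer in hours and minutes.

Overnight: 10:35 PM → midnight = 1 h 25 min; midnight → 6:08 AM = 6 h 8 min; span 7 h 33 min

7 h 33 min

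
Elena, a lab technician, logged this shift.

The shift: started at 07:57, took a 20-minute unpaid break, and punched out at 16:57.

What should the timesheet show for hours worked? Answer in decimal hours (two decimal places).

8.67 hours

The shift: 07:57–16:57 = 9 h 0 min; less 20 min break → 8 h 40 min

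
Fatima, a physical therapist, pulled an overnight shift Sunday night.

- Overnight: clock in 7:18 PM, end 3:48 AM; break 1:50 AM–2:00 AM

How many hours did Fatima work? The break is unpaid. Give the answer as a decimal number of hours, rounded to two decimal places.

8.33 hours

Overnight: 7:18 PM → midnight = 4 h 42 min; midnight → 3:48 AM = 3 h 48 min; span 8 h 30 min; less 10 min break → 8 h 20 min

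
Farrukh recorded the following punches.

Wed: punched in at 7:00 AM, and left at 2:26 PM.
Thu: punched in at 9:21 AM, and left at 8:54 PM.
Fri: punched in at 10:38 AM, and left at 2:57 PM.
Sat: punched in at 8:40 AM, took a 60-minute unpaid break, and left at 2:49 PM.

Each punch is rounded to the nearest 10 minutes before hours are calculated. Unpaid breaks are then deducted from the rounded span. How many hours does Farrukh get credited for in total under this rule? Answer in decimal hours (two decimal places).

28.50 hours

Wed: in 7:00 AM→7:00 AM, out 2:26 PM→2:30 PM; 7 h 30 min
Thu: in 9:21 AM→9:20 AM, out 8:54 PM→8:50 PM; 11 h 30 min
Fri: in 10:38 AM→10:40 AM, out 2:57 PM→3:00 PM; 4 h 20 min
Sat: in 8:40 AM→8:40 AM, out 2:49 PM→2:50 PM; 6 h 10 min − 60 min = 5 h 10 min
Total credited: 28 h 30 min.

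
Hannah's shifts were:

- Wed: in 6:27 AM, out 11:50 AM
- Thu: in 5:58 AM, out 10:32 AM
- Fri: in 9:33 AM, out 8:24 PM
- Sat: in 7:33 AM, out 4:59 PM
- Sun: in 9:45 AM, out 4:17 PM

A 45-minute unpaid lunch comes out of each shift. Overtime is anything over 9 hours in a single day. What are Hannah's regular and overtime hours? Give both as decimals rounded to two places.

Wed: 6:27 AM–11:50 AM = 5 h 23 min; less 45 min break → 4 h 38 min
Thu: 5:58 AM–10:32 AM = 4 h 34 min; less 45 min break → 3 h 49 min
Fri: 9:33 AM–8:24 PM = 10 h 51 min; less 45 min break → 10 h 6 min
Sat: 7:33 AM–4:59 PM = 9 h 26 min; less 45 min break → 8 h 41 min
Sun: 9:45 AM–4:17 PM = 6 h 32 min; less 45 min break → 5 h 47 min
Wed reg 4 h 38 min / OT 0 h 0 min; Thu reg 3 h 49 min / OT 0 h 0 min; Fri reg 9 h 0 min / OT 1 h 6 min; Sat reg 8 h 41 min / OT 0 h 0 min; Sun reg 5 h 47 min / OT 0 h 0 min.
Totals: regular 31 h 55 min, overtime 1 h 6 min.

Regular 31.92 hours, overtime 1.10 hours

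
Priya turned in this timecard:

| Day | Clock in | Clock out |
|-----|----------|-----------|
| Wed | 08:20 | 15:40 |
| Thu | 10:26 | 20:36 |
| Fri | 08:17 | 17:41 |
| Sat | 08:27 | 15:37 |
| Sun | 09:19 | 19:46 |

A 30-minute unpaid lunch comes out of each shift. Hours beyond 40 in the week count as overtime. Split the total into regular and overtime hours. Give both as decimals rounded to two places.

Regular 40.00 hours, overtime 2.02 hours

Wed: 08:20–15:40 = 7 h 20 min; less 30 min break → 6 h 50 min
Thu: 10:26–20:36 = 10 h 10 min; less 30 min break → 9 h 40 min
Fri: 08:17–17:41 = 9 h 24 min; less 30 min break → 8 h 54 min
Sat: 08:27–15:37 = 7 h 10 min; less 30 min break → 6 h 40 min
Sun: 09:19–19:46 = 10 h 27 min; less 30 min break → 9 h 57 min
Total worked: 42 h 1 min = 42.02 h.
Threshold 40 h → overtime 2 h 1 min, regular 40 h 0 min.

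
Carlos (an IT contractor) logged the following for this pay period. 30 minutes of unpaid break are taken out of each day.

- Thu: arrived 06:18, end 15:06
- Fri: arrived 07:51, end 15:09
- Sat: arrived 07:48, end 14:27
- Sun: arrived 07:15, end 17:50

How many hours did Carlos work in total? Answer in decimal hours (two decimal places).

31.33 hours

Thu: 06:18–15:06 = 8 h 48 min; less 30 min break → 8 h 18 min
Fri: 07:51–15:09 = 7 h 18 min; less 30 min break → 6 h 48 min
Sat: 07:48–14:27 = 6 h 39 min; less 30 min break → 6 h 9 min
Sun: 07:15–17:50 = 10 h 35 min; less 30 min break → 10 h 5 min
Total: 8 h 18 min + 6 h 48 min + 6 h 9 min + 10 h 5 min = 31 h 20 min.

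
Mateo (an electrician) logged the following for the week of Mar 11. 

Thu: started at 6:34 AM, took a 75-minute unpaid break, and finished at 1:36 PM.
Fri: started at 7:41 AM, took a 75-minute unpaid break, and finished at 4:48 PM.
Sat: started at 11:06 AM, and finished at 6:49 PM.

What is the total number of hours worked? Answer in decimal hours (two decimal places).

Thu: 6:34 AM–1:36 PM = 7 h 2 min; less 75 min break → 5 h 47 min
Fri: 7:41 AM–4:48 PM = 9 h 7 min; less 75 min break → 7 h 52 min
Sat: 11:06 AM–6:49 PM = 7 h 43 min
Total: 5 h 47 min + 7 h 52 min + 7 h 43 min = 21 h 22 min.

21.37 hours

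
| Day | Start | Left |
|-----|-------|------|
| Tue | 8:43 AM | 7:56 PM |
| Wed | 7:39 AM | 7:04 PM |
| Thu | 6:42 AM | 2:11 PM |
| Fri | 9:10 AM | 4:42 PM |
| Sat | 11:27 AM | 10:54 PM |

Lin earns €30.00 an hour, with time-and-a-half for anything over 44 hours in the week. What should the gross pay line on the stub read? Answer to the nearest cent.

Tue: 8:43 AM–7:56 PM = 11 h 13 min
Wed: 7:39 AM–7:04 PM = 11 h 25 min
Thu: 6:42 AM–2:11 PM = 7 h 29 min
Fri: 9:10 AM–4:42 PM = 7 h 32 min
Sat: 11:27 AM–10:54 PM = 11 h 27 min
Total worked: 49 h 6 min = 2946 min.
Regular 44 h 0 min = 2640 min at €30.00/h; overtime 5 h 6 min = 306 min at €45.00/h.
Pay = (2640 × €30.00 + 306 × €45.00) ÷ 60 = €1549.50.

€1549.50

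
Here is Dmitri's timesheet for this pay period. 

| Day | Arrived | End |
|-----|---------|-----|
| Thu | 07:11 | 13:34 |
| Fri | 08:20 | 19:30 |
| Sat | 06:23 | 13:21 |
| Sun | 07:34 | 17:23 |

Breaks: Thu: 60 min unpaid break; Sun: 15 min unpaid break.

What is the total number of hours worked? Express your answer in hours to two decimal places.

Thu: 07:11–13:34 = 6 h 23 min; less 60 min break → 5 h 23 min
Fri: 08:20–19:30 = 11 h 10 min
Sat: 06:23–13:21 = 6 h 58 min
Sun: 07:34–17:23 = 9 h 49 min; less 15 min break → 9 h 34 min
Total: 5 h 23 min + 11 h 10 min + 6 h 58 min + 9 h 34 min = 33 h 5 min.

33.08 hours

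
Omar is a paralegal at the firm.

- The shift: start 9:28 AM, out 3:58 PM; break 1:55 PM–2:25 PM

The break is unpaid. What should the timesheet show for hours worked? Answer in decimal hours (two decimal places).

6.00 hours

The shift: 9:28 AM–3:58 PM = 6 h 30 min; less 30 min break → 6 h 0 min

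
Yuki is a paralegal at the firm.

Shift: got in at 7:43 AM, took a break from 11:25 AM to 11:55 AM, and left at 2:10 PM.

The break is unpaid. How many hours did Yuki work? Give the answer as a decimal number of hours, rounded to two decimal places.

Shift: 7:43 AM–2:10 PM = 6 h 27 min; less 30 min break → 5 h 57 min

5.95 hours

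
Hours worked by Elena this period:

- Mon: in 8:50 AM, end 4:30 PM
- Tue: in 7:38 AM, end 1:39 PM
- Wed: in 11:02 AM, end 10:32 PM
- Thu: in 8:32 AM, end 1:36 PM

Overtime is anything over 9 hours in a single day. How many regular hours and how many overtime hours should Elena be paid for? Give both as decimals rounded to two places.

Regular 27.75 hours, overtime 2.50 hours

Mon: 8:50 AM–4:30 PM = 7 h 40 min
Tue: 7:38 AM–1:39 PM = 6 h 1 min
Wed: 11:02 AM–10:32 PM = 11 h 30 min
Thu: 8:32 AM–1:36 PM = 5 h 4 min
Mon reg 7 h 40 min / OT 0 h 0 min; Tue reg 6 h 1 min / OT 0 h 0 min; Wed reg 9 h 0 min / OT 2 h 30 min; Thu reg 5 h 4 min / OT 0 h 0 min.
Totals: regular 27 h 45 min, overtime 2 h 30 min.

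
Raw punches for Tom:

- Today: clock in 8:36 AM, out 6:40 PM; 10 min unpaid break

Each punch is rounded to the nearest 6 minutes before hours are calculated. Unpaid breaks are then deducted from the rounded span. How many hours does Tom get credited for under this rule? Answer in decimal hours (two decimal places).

9.93 hours

Today: in 8:36 AM→8:36 AM, out 6:40 PM→6:42 PM; 10 h 6 min − 10 min = 9 h 56 min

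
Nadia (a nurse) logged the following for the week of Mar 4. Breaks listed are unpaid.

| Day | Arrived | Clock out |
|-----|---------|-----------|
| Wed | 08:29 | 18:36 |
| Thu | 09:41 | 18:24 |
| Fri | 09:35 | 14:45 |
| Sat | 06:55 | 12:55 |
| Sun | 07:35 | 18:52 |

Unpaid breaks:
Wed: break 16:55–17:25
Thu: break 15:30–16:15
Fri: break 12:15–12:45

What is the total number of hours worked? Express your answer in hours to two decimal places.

39.53 hours

Wed: 08:29–18:36 = 10 h 7 min; less 30 min break → 9 h 37 min
Thu: 09:41–18:24 = 8 h 43 min; less 45 min break → 7 h 58 min
Fri: 09:35–14:45 = 5 h 10 min; less 30 min break → 4 h 40 min
Sat: 06:55–12:55 = 6 h 0 min
Sun: 07:35–18:52 = 11 h 17 min
Total: 9 h 37 min + 7 h 58 min + 4 h 40 min + 6 h 0 min + 11 h 17 min = 39 h 32 min.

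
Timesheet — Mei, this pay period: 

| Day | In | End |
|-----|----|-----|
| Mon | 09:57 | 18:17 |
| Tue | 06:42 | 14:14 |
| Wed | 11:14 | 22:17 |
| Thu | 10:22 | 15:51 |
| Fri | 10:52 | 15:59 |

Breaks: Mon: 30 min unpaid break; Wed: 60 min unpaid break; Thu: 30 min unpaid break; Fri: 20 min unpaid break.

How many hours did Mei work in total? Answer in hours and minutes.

35 h 11 min

Mon: 09:57–18:17 = 8 h 20 min; less 30 min break → 7 h 50 min
Tue: 06:42–14:14 = 7 h 32 min
Wed: 11:14–22:17 = 11 h 3 min; less 60 min break → 10 h 3 min
Thu: 10:22–15:51 = 5 h 29 min; less 30 min break → 4 h 59 min
Fri: 10:52–15:59 = 5 h 7 min; less 20 min break → 4 h 47 min
Total: 7 h 50 min + 7 h 32 min + 10 h 3 min + 4 h 59 min + 4 h 47 min = 35 h 11 min.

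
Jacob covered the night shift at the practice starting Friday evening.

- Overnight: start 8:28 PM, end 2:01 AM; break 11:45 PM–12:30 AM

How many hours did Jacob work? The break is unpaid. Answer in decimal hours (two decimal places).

4.80 hours

Overnight: 8:28 PM → midnight = 3 h 32 min; midnight → 2:01 AM = 2 h 1 min; span 5 h 33 min; less 45 min break → 4 h 48 min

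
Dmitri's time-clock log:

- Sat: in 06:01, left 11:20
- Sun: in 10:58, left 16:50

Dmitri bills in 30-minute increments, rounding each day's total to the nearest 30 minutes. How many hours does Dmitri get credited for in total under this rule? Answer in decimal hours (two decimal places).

11.50 hours

Sat: 06:01–11:20 = 5 h 19 min → rounds to 5 h 30 min
Sun: 10:58–16:50 = 5 h 52 min → rounds to 6 h 0 min
Total credited: 11 h 30 min.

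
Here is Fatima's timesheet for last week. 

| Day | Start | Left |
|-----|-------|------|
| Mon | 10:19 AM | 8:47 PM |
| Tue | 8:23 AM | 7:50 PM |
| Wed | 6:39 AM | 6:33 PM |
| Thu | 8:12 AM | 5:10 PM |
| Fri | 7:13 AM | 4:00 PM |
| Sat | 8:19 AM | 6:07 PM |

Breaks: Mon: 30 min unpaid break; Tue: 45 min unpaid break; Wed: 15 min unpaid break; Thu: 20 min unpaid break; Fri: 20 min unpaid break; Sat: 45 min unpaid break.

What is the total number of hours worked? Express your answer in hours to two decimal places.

Mon: 10:19 AM–8:47 PM = 10 h 28 min; less 30 min break → 9 h 58 min
Tue: 8:23 AM–7:50 PM = 11 h 27 min; less 45 min break → 10 h 42 min
Wed: 6:39 AM–6:33 PM = 11 h 54 min; less 15 min break → 11 h 39 min
Thu: 8:12 AM–5:10 PM = 8 h 58 min; less 20 min break → 8 h 38 min
Fri: 7:13 AM–4:00 PM = 8 h 47 min; less 20 min break → 8 h 27 min
Sat: 8:19 AM–6:07 PM = 9 h 48 min; less 45 min break → 9 h 3 min
Total: 9 h 58 min + 10 h 42 min + 11 h 39 min + 8 h 38 min + 8 h 27 min + 9 h 3 min = 58 h 27 min.

58.45 hours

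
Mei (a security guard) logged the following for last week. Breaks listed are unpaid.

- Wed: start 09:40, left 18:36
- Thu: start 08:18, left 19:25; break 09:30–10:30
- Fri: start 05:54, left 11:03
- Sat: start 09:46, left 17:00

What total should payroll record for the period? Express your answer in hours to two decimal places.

31.43 hours

Wed: 09:40–18:36 = 8 h 56 min
Thu: 08:18–19:25 = 11 h 7 min; less 60 min break → 10 h 7 min
Fri: 05:54–11:03 = 5 h 9 min
Sat: 09:46–17:00 = 7 h 14 min
Total: 8 h 56 min + 10 h 7 min + 5 h 9 min + 7 h 14 min = 31 h 26 min.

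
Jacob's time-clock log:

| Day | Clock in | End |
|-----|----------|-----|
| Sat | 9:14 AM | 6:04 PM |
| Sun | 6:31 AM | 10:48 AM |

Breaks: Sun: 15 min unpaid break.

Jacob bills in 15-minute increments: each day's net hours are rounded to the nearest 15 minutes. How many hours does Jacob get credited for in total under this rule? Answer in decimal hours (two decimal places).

Sat: 9:14 AM–6:04 PM = 8 h 50 min → rounds to 8 h 45 min
Sun: 6:31 AM–10:48 AM = 4 h 17 min − 15 min = 4 h 2 min → rounds to 4 h 0 min
Total credited: 12 h 45 min.

12.75 hours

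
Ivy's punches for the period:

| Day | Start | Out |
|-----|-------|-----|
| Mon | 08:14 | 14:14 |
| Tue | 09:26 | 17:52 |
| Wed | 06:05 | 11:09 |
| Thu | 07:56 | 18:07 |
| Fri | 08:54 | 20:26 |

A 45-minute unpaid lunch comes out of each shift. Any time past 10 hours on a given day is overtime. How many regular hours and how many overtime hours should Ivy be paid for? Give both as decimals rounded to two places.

Regular 36.68 hours, overtime 0.78 hours

Mon: 08:14–14:14 = 6 h 0 min; less 45 min break → 5 h 15 min
Tue: 09:26–17:52 = 8 h 26 min; less 45 min break → 7 h 41 min
Wed: 06:05–11:09 = 5 h 4 min; less 45 min break → 4 h 19 min
Thu: 07:56–18:07 = 10 h 11 min; less 45 min break → 9 h 26 min
Fri: 08:54–20:26 = 11 h 32 min; less 45 min break → 10 h 47 min
Mon reg 5 h 15 min / OT 0 h 0 min; Tue reg 7 h 41 min / OT 0 h 0 min; Wed reg 4 h 19 min / OT 0 h 0 min; Thu reg 9 h 26 min / OT 0 h 0 min; Fri reg 10 h 0 min / OT 0 h 47 min.
Totals: regular 36 h 41 min, overtime 0 h 47 min.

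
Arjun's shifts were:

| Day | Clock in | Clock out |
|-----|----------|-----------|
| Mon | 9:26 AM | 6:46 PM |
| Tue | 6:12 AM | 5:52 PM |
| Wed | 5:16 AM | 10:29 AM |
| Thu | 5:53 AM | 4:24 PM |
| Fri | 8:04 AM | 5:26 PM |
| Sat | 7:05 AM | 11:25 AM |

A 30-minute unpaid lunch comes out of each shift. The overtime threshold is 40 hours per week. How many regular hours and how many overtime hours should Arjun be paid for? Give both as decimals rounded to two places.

Mon: 9:26 AM–6:46 PM = 9 h 20 min; less 30 min break → 8 h 50 min
Tue: 6:12 AM–5:52 PM = 11 h 40 min; less 30 min break → 11 h 10 min
Wed: 5:16 AM–10:29 AM = 5 h 13 min; less 30 min break → 4 h 43 min
Thu: 5:53 AM–4:24 PM = 10 h 31 min; less 30 min break → 10 h 1 min
Fri: 8:04 AM–5:26 PM = 9 h 22 min; less 30 min break → 8 h 52 min
Sat: 7:05 AM–11:25 AM = 4 h 20 min; less 30 min break → 3 h 50 min
Total worked: 47 h 26 min = 47.43 h.
Threshold 40 h → overtime 7 h 26 min, regular 40 h 0 min.

Regular 40.00 hours, overtime 7.43 hours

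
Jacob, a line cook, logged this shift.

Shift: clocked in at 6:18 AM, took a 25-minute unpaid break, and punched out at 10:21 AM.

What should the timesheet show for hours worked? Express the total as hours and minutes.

Shift: 6:18 AM–10:21 AM = 4 h 3 min; less 25 min break → 3 h 38 min

3 h 38 min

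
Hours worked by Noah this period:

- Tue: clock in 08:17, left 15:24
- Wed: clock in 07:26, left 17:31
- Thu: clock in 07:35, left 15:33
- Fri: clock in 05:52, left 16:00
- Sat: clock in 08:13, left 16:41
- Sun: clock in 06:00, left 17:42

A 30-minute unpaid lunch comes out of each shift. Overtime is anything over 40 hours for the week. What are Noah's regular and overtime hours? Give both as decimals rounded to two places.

Tue: 08:17–15:24 = 7 h 7 min; less 30 min break → 6 h 37 min
Wed: 07:26–17:31 = 10 h 5 min; less 30 min break → 9 h 35 min
Thu: 07:35–15:33 = 7 h 58 min; less 30 min break → 7 h 28 min
Fri: 05:52–16:00 = 10 h 8 min; less 30 min break → 9 h 38 min
Sat: 08:13–16:41 = 8 h 28 min; less 30 min break → 7 h 58 min
Sun: 06:00–17:42 = 11 h 42 min; less 30 min break → 11 h 12 min
Total worked: 52 h 28 min = 52.47 h.
Threshold 40 h → overtime 12 h 28 min, regular 40 h 0 min.

Regular 40.00 hours, overtime 12.47 hours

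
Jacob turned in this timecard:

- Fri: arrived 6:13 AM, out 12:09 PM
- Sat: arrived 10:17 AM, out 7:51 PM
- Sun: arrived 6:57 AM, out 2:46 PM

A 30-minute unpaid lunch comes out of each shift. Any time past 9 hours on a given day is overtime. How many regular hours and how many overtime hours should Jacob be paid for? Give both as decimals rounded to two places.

Regular 21.75 hours, overtime 0.07 hours

Fri: 6:13 AM–12:09 PM = 5 h 56 min; less 30 min break → 5 h 26 min
Sat: 10:17 AM–7:51 PM = 9 h 34 min; less 30 min break → 9 h 4 min
Sun: 6:57 AM–2:46 PM = 7 h 49 min; less 30 min break → 7 h 19 min
Fri reg 5 h 26 min / OT 0 h 0 min; Sat reg 9 h 0 min / OT 0 h 4 min; Sun reg 7 h 19 min / OT 0 h 0 min.
Totals: regular 21 h 45 min, overtime 0 h 4 min.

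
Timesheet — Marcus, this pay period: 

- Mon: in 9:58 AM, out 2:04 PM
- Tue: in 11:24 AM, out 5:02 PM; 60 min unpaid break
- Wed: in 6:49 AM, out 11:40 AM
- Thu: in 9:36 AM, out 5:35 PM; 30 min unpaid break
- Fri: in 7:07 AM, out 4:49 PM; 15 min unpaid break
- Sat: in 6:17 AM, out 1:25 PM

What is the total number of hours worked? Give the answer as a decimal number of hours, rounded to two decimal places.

37.65 hours

Mon: 9:58 AM–2:04 PM = 4 h 6 min
Tue: 11:24 AM–5:02 PM = 5 h 38 min; less 60 min break → 4 h 38 min
Wed: 6:49 AM–11:40 AM = 4 h 51 min
Thu: 9:36 AM–5:35 PM = 7 h 59 min; less 30 min break → 7 h 29 min
Fri: 7:07 AM–4:49 PM = 9 h 42 min; less 15 min break → 9 h 27 min
Sat: 6:17 AM–1:25 PM = 7 h 8 min
Total: 4 h 6 min + 4 h 38 min + 4 h 51 min + 7 h 29 min + 9 h 27 min + 7 h 8 min = 37 h 39 min.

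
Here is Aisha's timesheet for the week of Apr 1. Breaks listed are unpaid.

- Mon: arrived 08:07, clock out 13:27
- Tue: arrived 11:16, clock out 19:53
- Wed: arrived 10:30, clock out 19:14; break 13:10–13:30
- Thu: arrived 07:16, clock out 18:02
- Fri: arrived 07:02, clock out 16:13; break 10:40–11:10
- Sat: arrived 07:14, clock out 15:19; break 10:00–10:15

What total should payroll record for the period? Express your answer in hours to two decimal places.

49.63 hours

Mon: 08:07–13:27 = 5 h 20 min
Tue: 11:16–19:53 = 8 h 37 min
Wed: 10:30–19:14 = 8 h 44 min; less 20 min break → 8 h 24 min
Thu: 07:16–18:02 = 10 h 46 min
Fri: 07:02–16:13 = 9 h 11 min; less 30 min break → 8 h 41 min
Sat: 07:14–15:19 = 8 h 5 min; less 15 min break → 7 h 50 min
Total: 5 h 20 min + 8 h 37 min + 8 h 24 min + 10 h 46 min + 8 h 41 min + 7 h 50 min = 49 h 38 min.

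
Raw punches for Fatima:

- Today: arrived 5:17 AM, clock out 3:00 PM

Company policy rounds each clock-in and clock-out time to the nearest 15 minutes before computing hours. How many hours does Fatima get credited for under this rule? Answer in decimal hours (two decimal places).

9.75 hours

Today: in 5:17 AM→5:15 AM, out 3:00 PM→3:00 PM; 9 h 45 min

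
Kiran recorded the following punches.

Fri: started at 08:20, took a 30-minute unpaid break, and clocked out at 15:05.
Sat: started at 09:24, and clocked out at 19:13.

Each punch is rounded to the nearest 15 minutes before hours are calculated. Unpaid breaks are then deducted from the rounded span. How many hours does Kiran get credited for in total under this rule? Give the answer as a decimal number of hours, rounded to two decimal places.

Fri: in 08:20→08:15, out 15:05→15:00; 6 h 45 min − 30 min = 6 h 15 min
Sat: in 09:24→09:30, out 19:13→19:15; 9 h 45 min
Total credited: 16 h 0 min.

16.00 hours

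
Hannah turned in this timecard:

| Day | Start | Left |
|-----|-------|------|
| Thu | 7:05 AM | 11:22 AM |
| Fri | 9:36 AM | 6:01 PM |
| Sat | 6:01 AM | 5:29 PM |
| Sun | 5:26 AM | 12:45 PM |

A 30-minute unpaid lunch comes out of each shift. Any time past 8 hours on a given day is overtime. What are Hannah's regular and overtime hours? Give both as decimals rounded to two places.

Regular 26.52 hours, overtime 2.97 hours

Thu: 7:05 AM–11:22 AM = 4 h 17 min; less 30 min break → 3 h 47 min
Fri: 9:36 AM–6:01 PM = 8 h 25 min; less 30 min break → 7 h 55 min
Sat: 6:01 AM–5:29 PM = 11 h 28 min; less 30 min break → 10 h 58 min
Sun: 5:26 AM–12:45 PM = 7 h 19 min; less 30 min break → 6 h 49 min
Thu reg 3 h 47 min / OT 0 h 0 min; Fri reg 7 h 55 min / OT 0 h 0 min; Sat reg 8 h 0 min / OT 2 h 58 min; Sun reg 6 h 49 min / OT 0 h 0 min.
Totals: regular 26 h 31 min, overtime 2 h 58 min.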